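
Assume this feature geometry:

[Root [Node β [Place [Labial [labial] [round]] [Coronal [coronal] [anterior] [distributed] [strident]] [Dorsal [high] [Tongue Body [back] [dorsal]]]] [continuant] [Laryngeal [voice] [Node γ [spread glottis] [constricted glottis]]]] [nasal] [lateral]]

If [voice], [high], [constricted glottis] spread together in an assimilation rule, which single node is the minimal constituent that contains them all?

Node β

[voice] is immediately dominated by Laryngeal.
[high] is immediately dominated by Dorsal.
[constricted glottis] is immediately dominated by Node γ.
These paths first converge at Node β; no daughter of Node β dominates all 3 features, so Node β is the minimal constituent.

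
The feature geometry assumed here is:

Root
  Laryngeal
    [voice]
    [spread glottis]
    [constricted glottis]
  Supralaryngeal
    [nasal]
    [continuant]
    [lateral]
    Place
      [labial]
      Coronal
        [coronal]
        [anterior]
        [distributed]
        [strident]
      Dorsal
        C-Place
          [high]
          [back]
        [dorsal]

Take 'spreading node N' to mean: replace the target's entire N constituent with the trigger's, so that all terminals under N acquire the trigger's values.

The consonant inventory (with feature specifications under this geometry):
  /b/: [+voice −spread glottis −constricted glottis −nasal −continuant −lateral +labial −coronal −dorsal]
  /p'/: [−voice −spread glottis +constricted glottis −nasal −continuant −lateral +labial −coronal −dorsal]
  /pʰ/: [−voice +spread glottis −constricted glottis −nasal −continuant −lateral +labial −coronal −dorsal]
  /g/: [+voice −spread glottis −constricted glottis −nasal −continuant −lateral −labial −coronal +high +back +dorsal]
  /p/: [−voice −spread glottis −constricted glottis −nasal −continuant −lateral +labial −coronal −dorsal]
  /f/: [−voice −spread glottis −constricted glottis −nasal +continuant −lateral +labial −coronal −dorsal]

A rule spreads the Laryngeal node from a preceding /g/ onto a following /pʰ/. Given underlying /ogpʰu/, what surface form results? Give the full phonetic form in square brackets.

[ogbu]

Laryngeal immediately or transitively dominates [voice], [spread glottis], [constricted glottis].
The target acquires /g/'s values for everything under Laryngeal — [+voice], [−spread glottis], [−constricted glottis] — while keeping its own [nasal], [continuant], [lateral], ….
The resulting bundle matches /b/ in the inventory; substituting it for /pʰ/ gives [ogbu].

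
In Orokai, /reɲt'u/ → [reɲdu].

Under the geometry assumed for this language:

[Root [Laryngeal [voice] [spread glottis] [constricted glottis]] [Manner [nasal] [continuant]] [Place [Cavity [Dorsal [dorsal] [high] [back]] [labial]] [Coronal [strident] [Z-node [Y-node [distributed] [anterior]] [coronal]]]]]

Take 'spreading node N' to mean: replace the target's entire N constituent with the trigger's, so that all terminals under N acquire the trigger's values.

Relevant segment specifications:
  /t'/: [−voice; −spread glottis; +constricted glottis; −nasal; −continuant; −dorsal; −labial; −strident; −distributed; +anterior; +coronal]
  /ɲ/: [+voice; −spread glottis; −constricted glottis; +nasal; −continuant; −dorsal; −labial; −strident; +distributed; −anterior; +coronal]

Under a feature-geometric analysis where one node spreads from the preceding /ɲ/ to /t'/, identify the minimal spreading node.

Feature comparison: [voice], [constricted glottis] differ between /t'/ and [d]; the remaining terminals match.
The smallest constituent containing every changed terminal is Laryngeal — each of its daughters lacks at least one of the affected features.
Spreading Laryngeal from /ɲ/ overwrites each of those terminals with /ɲ/'s values, yielding exactly [d].
Had Root spread, [anterior], [nasal] would have taken /ɲ/'s values; they stay as in /t'/, confirming the spreading constituent is exactly Laryngeal.

Laryngeal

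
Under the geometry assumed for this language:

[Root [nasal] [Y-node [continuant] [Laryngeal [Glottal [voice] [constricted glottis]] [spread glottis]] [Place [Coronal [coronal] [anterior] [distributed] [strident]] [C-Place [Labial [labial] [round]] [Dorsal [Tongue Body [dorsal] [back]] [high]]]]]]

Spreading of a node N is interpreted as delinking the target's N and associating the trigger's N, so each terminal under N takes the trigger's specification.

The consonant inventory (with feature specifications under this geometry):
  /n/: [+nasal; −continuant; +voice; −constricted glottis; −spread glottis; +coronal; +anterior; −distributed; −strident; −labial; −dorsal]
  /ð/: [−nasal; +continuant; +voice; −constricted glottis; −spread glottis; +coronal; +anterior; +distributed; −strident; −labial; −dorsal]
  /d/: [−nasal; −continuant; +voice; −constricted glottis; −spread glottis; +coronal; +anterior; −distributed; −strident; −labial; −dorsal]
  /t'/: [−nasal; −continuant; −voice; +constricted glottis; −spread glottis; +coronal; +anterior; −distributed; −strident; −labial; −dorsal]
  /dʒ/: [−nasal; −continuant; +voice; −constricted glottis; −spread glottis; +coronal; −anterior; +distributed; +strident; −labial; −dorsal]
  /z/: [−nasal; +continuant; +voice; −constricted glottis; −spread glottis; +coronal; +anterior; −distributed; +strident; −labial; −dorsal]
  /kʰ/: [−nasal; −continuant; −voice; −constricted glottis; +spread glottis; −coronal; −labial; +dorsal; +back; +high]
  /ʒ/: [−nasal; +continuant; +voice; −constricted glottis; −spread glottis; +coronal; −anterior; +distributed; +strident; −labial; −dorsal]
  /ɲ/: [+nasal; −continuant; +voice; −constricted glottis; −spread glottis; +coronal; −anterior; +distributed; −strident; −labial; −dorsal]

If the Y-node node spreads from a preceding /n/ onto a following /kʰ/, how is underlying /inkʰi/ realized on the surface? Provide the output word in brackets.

The Y-node node dominates the terminals [continuant], [voice], [constricted glottis], [spread glottis], [coronal], [anterior], [distributed], [strident], [labial], [round], [dorsal], [back], [high].
The target acquires /n/'s values for everything under Y-node — [−continuant], [+voice], [−constricted glottis], [−spread glottis], [+coronal], [+anterior], [−distributed], [−strident], [−labial], [−dorsal] — while keeping its own [nasal].
Among the inventory, only /d/ has exactly this specification, giving the surface form [indi].

[indi]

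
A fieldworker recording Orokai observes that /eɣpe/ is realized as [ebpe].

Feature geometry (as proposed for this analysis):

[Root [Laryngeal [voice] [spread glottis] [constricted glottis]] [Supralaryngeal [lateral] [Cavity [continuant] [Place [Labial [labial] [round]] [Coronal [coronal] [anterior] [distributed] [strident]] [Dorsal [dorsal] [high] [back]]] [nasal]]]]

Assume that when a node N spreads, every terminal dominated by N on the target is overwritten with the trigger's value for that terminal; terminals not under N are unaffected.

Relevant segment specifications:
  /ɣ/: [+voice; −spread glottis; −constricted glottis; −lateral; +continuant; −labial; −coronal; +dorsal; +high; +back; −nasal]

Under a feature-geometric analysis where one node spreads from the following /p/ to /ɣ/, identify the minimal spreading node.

Cavity

Feature comparison: [continuant], [labial], [round], [dorsal], [high], [back] differ between /ɣ/ and [b]; the remaining terminals match.
In this geometry the lowest node dominating all of them is Cavity: every daughter of Cavity dominates only a proper subset, so no lower node suffices.
Delinking /ɣ/'s Cavity and associating /p/'s Cavity gives precisely the feature bundle of [b].
[voice], a feature on which the two segments disagree outside Cavity, is unchanged — nothing dominating it spread, and Cavity is the minimal sufficient constituent.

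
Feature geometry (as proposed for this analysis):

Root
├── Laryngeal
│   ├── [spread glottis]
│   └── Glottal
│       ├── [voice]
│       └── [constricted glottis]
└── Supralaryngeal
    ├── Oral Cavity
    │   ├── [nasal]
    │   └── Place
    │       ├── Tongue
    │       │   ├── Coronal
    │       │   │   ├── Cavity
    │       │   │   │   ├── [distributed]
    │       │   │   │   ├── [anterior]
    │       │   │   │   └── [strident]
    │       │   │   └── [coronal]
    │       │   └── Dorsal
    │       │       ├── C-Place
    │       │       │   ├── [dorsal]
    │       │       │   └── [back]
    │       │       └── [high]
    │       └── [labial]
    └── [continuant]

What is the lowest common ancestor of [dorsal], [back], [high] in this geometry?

Dorsal

[dorsal]: Root > Supralaryngeal > Oral Cavity > Place > Tongue > Dorsal > C-Place > [dorsal].
[back]: Root > Supralaryngeal > Oral Cavity > Place > Tongue > Dorsal > C-Place > [back].
[high] lies under Dorsal (below Supralaryngeal).
Dorsal is the lowest common ancestor — every listed feature sits under it, and no single subconstituent of Dorsal covers them all.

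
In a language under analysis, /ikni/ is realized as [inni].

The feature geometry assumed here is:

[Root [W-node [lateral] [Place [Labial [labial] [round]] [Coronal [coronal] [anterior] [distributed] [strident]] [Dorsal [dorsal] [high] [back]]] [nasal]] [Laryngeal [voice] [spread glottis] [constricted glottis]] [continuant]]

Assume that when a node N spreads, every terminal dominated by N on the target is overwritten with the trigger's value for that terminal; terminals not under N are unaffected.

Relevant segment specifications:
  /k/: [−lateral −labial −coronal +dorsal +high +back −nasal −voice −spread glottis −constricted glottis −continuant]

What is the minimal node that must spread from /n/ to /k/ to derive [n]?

Root

Comparing /k/ with its surface form [n], the features that change are [voice], [nasal], [coronal], [anterior], [distributed], [strident], [dorsal], [high], [back].
The smallest constituent containing every changed terminal is Root — each of its daughters lacks at least one of the affected features.
Delinking /k/'s Root and associating /n/'s Root gives precisely the feature bundle of [n].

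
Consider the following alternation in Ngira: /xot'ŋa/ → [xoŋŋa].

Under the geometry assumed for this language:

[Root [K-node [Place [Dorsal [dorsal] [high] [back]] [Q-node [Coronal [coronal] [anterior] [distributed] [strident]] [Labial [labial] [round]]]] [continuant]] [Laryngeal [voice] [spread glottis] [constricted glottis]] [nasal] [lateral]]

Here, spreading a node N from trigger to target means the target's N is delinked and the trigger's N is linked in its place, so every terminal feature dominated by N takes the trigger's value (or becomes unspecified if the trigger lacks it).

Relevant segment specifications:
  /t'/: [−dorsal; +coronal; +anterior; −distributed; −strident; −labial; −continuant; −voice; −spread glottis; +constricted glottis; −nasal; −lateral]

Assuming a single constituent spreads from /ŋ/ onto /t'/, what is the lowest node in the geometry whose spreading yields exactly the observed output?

Comparing /t'/ with its surface form [ŋ], the features that change are [voice], [constricted glottis], [nasal], [coronal], [anterior], [distributed], [strident], [dorsal], [high], [back].
In this geometry the lowest node dominating all of them is Root: every daughter of Root dominates only a proper subset, so no lower node suffices.
Delinking /t'/'s Root and associating /ŋ/'s Root gives precisely the feature bundle of [ŋ].

Root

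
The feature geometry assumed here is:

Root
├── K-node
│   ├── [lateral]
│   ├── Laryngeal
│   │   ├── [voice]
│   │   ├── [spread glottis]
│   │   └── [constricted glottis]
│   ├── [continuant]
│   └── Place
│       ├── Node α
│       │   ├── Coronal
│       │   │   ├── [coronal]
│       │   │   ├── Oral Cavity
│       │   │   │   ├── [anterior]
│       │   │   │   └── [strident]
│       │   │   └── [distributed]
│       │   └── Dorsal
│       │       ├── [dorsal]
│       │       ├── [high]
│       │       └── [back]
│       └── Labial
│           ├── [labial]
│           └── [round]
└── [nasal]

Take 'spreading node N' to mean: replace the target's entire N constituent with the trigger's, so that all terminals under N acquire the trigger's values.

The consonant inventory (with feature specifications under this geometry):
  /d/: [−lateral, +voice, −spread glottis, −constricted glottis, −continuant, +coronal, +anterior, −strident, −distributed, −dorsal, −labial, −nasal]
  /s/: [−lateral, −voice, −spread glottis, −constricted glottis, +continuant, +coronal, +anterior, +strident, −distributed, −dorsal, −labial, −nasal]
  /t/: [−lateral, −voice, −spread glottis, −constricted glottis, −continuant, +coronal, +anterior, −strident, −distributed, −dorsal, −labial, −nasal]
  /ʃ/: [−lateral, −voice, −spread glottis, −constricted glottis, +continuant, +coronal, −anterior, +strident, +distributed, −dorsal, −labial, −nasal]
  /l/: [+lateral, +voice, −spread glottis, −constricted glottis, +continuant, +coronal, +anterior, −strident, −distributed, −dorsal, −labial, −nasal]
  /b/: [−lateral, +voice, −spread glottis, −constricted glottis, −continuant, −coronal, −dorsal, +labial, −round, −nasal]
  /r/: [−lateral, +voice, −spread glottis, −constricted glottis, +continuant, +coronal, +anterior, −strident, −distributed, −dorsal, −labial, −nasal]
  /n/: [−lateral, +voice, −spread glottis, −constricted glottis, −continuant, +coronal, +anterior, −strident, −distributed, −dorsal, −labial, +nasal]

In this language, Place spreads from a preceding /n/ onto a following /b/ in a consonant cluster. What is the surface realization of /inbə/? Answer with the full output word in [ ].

[ində]

Terminals under Place in this geometry: [coronal], [anterior], [strident], [distributed], [dorsal], [high], [back], [labial], [round].
The target acquires /n/'s values for everything under Place — [+coronal], [+anterior], [−strident], [−distributed], [−dorsal], [−labial] — while keeping its own [lateral], [voice], [spread glottis], ….
This feature bundle is that of [d], so /inbə/ surfaces as [ində].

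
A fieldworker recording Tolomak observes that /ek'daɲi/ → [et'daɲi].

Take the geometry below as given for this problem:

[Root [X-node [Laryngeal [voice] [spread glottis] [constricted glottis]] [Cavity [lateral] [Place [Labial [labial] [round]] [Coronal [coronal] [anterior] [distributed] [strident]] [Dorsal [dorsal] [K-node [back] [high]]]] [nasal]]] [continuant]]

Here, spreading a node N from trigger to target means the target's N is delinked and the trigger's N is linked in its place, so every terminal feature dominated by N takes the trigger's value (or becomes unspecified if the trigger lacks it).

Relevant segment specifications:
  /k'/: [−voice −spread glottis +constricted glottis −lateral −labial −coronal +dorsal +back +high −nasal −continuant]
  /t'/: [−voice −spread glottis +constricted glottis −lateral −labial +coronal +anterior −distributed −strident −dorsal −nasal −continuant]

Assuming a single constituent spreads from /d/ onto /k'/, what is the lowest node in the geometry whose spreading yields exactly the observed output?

The alternation /k'/ → [t'] changes [coronal], [anterior], [distributed], [strident], [dorsal], [high], [back] and nothing else.
These terminals are all dominated by Place, and no proper subconstituent of Place covers them all; Place is their lowest common ancestor.
Delinking /k'/'s Place and associating /d/'s Place gives precisely the feature bundle of [t'].
[constricted glottis], [voice] stay as in /k'/ although /d/ differs there, so no node dominating them spread; among the remaining candidates Place is the lowest that derives the output.

Place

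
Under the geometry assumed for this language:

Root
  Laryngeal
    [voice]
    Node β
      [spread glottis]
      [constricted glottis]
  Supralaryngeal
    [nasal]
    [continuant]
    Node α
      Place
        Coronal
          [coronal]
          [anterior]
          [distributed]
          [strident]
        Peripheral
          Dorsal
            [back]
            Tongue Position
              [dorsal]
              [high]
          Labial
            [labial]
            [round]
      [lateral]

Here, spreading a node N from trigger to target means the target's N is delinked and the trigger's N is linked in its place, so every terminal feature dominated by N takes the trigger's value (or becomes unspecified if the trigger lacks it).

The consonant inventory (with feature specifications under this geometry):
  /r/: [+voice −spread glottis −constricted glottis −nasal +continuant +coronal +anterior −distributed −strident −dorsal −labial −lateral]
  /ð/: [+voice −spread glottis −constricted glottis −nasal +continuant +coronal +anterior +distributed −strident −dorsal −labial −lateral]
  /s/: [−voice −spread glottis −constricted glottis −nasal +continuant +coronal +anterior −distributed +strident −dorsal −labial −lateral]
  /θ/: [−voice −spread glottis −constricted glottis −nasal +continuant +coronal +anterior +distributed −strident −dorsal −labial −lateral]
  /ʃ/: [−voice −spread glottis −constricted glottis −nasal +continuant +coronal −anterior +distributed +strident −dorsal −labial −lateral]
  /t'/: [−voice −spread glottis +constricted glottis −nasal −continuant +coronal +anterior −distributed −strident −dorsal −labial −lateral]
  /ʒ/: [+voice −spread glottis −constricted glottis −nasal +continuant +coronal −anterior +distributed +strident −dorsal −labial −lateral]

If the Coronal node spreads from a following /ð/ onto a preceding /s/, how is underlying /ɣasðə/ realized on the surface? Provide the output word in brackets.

Coronal immediately or transitively dominates [coronal], [anterior], [distributed], [strident].
After delinking /s/'s Coronal and linking /ð/'s, the affected terminals become [+coronal], [+anterior], [+distributed], [−strident]; [voice], [spread glottis], [constricted glottis], … (outside Coronal) are retained from /s/.
The resulting bundle matches /θ/ in the inventory; substituting it for /s/ gives [ɣaθðə].

[ɣaθðə]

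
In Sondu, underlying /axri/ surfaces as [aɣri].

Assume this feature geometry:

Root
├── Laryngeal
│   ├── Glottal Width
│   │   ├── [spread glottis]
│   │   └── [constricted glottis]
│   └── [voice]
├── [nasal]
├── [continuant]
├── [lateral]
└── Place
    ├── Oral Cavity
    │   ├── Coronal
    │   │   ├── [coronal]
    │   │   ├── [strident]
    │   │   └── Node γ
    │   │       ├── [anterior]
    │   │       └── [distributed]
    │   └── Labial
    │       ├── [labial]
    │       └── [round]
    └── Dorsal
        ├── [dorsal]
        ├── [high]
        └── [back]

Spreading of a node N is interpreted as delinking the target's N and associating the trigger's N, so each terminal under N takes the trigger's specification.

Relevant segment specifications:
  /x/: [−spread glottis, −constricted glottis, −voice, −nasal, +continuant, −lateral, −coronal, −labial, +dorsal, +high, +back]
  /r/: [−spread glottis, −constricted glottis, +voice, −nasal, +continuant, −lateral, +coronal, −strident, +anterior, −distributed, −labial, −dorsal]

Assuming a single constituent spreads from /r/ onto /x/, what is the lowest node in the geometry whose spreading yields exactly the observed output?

Feature comparison: [voice] differs between /x/ and [ɣ]; the remaining terminals match.
Only a single terminal changes, and /r/ supplies the new value, so [voice] itself is the minimal spreading constituent.
[coronal], [dorsal] stay as in /x/ although /r/ differs there, so no node dominating them spread; among the remaining candidates [voice] is the lowest that derives the output.

[voice]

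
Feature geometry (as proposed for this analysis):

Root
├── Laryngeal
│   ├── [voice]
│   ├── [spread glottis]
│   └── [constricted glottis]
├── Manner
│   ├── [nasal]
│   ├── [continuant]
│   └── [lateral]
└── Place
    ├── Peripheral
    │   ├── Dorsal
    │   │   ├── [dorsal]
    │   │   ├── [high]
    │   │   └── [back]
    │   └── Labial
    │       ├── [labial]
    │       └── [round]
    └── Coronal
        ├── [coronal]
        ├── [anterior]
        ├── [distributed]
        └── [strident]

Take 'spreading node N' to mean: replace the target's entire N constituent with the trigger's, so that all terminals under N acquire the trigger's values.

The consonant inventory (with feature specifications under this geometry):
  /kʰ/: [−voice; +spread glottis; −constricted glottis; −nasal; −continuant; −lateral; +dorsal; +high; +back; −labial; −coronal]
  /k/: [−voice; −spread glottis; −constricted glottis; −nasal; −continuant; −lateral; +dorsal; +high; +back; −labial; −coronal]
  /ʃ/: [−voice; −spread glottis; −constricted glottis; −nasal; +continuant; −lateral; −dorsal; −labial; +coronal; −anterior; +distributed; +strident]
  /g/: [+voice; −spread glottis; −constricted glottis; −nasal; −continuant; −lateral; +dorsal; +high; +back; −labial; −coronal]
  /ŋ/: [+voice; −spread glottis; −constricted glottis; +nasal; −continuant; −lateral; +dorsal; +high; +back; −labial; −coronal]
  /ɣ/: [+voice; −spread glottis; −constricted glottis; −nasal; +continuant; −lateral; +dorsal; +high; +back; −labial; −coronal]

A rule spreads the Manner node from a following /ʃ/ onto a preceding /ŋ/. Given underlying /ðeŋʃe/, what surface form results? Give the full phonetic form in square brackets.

Manner immediately or transitively dominates [nasal], [continuant], [lateral].
The target acquires /ʃ/'s values for everything under Manner — [−nasal], [+continuant], [−lateral] — while keeping its own [voice], [spread glottis], [constricted glottis], ….
This feature bundle is that of [ɣ], so /ðeŋʃe/ surfaces as [ðeɣʃe].

[ðeɣʃe]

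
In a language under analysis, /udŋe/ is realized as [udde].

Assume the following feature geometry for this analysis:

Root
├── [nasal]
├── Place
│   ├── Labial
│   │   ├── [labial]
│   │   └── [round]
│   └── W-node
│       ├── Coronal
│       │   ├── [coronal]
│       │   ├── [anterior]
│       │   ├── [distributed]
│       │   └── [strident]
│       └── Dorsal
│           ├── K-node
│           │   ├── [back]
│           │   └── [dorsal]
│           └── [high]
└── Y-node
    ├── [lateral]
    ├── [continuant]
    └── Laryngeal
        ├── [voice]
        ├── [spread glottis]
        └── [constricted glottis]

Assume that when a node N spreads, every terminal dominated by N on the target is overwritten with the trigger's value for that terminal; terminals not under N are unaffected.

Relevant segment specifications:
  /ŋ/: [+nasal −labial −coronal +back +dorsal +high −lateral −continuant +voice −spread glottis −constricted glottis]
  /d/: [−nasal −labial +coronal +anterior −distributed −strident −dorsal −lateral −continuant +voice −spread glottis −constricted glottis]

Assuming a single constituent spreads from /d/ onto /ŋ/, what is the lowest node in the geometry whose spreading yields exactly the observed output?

The alternation /ŋ/ → [d] changes [nasal], [coronal], [anterior], [distributed], [strident], [dorsal], [high], [back] and nothing else.
These terminals are all dominated by Root, and no proper subconstituent of Root covers them all; Root is their lowest common ancestor.
Spreading Root from /d/ overwrites each of those terminals with /d/'s values, yielding exactly [d].

Root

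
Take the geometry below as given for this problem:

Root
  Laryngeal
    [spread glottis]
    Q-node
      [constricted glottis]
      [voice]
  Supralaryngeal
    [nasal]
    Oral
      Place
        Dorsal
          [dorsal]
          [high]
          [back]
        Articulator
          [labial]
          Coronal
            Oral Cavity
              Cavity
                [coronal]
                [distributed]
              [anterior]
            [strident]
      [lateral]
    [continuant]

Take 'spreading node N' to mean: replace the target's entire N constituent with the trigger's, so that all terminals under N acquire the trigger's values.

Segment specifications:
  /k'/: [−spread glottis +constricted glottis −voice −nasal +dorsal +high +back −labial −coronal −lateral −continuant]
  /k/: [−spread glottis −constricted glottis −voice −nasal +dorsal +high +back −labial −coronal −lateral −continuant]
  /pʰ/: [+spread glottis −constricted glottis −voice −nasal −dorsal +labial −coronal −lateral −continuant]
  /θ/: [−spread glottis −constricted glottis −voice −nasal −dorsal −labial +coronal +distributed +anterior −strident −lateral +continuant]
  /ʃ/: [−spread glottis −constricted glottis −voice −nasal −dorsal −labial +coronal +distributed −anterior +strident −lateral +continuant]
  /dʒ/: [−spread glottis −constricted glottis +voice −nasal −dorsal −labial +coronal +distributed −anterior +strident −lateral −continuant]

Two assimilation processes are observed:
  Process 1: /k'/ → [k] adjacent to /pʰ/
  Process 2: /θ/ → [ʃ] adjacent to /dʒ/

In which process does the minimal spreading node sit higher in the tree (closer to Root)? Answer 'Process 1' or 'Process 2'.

Process 1: the feature that changes is [constricted glottis]; the minimal node is [constricted glottis] (depth 3).
In Process 2, [anterior], [strident] change, so the minimal spreading node is Coronal at depth 5.
[constricted glottis] is closer to Root than Coronal, so Process 1 spreads the higher node.

Process 1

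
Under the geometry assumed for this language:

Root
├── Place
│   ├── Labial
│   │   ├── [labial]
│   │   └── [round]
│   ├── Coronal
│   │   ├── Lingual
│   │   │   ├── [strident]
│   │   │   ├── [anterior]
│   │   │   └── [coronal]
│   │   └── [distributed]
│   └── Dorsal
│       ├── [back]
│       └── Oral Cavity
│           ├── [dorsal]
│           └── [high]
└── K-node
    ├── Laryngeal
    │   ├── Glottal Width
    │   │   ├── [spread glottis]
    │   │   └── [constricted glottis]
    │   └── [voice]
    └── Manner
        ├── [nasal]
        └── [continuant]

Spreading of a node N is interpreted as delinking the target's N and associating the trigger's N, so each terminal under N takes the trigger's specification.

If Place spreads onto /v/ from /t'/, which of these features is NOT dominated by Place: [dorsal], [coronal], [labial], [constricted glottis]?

Under this geometry, Place contains [labial], [round], [strident], [anterior], [coronal], [distributed], [back], [dorsal], [high].
Of the listed options, [dorsal], [coronal], [labial] are among these and would be overwritten by spreading Place.
[constricted glottis] attaches under Glottal Width, not under Place, so /v/ retains its own value for [constricted glottis].

[constricted glottis]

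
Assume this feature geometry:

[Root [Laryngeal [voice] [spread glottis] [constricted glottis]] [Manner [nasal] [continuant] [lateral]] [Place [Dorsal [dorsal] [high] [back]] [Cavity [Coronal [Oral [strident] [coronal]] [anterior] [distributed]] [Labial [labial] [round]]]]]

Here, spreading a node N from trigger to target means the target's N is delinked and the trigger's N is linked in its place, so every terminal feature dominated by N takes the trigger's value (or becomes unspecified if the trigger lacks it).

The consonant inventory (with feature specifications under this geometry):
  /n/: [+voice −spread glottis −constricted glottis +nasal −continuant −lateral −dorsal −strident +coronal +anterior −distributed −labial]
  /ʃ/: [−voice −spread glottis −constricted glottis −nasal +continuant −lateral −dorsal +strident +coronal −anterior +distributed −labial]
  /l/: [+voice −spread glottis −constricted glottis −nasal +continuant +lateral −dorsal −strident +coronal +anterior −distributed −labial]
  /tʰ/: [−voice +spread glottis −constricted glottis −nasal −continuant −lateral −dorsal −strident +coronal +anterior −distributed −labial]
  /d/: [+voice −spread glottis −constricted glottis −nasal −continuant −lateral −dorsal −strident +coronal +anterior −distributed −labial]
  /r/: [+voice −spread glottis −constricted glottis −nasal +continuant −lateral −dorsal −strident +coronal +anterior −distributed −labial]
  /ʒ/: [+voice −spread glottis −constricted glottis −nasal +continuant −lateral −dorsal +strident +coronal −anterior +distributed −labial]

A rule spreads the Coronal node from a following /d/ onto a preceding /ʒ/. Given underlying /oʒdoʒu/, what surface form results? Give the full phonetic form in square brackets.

[ordoʒu]

Coronal immediately or transitively dominates [strident], [coronal], [anterior], [distributed].
After delinking /ʒ/'s Coronal and linking /d/'s, the affected terminals become [−strident], [+coronal], [+anterior], [−distributed]; [voice], [spread glottis], [constricted glottis], … (outside Coronal) are retained from /ʒ/.
The resulting bundle matches /r/ in the inventory; substituting it for /ʒ/ gives [ordoʒu].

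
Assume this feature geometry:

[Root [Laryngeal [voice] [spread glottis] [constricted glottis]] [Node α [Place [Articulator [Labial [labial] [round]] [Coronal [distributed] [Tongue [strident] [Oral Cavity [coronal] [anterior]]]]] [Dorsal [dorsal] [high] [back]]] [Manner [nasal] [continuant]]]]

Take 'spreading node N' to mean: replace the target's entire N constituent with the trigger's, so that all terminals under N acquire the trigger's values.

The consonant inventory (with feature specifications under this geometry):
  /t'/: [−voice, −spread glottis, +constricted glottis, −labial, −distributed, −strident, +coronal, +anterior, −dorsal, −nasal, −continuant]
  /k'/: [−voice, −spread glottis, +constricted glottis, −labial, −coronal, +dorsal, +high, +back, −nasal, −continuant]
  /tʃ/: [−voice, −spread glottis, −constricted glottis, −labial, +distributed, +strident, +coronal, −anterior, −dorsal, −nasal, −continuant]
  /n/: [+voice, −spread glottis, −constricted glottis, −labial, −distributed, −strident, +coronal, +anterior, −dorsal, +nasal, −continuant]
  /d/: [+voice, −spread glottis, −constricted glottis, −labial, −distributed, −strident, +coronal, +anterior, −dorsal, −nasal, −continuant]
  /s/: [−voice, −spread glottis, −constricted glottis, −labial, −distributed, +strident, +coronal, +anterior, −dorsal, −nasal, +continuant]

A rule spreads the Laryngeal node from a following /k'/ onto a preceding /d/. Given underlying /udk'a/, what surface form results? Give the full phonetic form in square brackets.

[ut'k'a]

Terminals under Laryngeal in this geometry: [voice], [spread glottis], [constricted glottis].
After delinking /d/'s Laryngeal and linking /k'/'s, the affected terminals become [−voice], [−spread glottis], [+constricted glottis]; [labial], [distributed], [strident], … (outside Laryngeal) are retained from /d/.
The resulting bundle matches /t'/ in the inventory; substituting it for /d/ gives [ut'k'a].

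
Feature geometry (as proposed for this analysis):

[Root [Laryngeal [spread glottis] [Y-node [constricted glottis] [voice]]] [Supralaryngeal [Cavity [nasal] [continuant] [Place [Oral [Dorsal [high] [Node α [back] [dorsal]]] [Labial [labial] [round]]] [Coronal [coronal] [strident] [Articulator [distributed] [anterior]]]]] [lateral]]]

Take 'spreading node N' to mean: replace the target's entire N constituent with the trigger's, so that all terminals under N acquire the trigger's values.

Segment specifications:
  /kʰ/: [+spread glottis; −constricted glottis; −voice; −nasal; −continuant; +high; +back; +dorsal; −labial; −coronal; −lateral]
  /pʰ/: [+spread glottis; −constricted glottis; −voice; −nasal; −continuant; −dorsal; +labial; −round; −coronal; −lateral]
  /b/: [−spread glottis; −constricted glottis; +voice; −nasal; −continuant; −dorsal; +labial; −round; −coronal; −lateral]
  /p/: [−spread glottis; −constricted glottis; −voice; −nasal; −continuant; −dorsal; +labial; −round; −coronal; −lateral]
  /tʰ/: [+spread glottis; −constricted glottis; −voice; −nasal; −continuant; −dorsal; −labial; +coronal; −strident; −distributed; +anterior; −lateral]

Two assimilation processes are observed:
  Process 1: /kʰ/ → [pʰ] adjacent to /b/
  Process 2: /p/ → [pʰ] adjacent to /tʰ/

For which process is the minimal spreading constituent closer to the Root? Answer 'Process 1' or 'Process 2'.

Process 2

Process 1 alters [labial], [round], [dorsal], [high], [back]; the lowest common ancestor is Oral (depth 4 from Root).
In Process 2, [spread glottis] changes, so the minimal spreading node is [spread glottis] at depth 2.
Depth 2 < depth 4; Process 2 involves the structurally higher constituent [spread glottis].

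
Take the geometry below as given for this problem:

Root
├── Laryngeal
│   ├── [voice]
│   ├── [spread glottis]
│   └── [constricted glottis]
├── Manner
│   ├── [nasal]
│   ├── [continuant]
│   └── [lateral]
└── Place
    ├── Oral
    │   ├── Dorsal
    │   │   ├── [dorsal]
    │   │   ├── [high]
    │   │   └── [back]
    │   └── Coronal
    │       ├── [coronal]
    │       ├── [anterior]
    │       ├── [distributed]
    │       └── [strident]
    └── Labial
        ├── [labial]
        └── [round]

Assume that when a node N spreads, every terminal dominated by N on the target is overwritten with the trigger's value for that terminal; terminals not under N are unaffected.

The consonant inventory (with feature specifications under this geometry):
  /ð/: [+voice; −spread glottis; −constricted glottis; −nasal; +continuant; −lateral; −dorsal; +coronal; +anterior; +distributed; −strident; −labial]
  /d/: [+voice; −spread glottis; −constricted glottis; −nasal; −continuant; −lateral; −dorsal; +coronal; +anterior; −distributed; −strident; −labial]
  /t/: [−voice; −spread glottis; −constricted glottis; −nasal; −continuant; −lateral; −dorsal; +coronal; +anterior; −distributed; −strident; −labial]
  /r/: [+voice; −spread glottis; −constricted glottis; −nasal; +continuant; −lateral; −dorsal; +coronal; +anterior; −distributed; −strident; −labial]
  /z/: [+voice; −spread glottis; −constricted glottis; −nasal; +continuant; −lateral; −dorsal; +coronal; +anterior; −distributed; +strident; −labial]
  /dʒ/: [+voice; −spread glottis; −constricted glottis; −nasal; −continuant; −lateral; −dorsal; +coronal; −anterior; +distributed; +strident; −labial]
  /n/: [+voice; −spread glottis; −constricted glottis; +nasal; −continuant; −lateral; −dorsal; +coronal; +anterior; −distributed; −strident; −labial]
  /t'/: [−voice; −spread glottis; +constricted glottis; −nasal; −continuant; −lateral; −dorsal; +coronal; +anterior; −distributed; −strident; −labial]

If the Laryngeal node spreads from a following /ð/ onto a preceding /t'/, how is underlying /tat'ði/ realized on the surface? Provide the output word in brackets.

The Laryngeal node dominates the terminals [voice], [spread glottis], [constricted glottis].
Spreading Laryngeal from /ð/ onto /t'/ replaces those values with /ð/'s: [+voice], [−spread glottis], [−constricted glottis]. Features outside Laryngeal ([nasal], [continuant], [lateral], …) stay as in /t'/.
The resulting bundle matches /d/ in the inventory; substituting it for /t'/ gives [tadði].

[tadði]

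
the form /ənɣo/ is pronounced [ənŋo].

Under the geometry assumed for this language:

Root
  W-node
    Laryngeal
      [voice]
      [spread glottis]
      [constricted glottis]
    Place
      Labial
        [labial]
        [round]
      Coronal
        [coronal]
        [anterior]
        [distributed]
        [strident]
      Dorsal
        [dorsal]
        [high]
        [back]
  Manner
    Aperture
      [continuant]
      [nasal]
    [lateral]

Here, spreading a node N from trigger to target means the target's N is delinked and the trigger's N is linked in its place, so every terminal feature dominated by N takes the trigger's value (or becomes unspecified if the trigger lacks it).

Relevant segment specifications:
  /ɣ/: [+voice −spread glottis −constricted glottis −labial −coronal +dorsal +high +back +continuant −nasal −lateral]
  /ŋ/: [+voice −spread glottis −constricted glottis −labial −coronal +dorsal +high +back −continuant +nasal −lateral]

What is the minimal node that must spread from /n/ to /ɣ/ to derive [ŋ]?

Aperture

/ɣ/ and [ŋ] differ in [nasal], [continuant]; every other specified feature is identical.
In this geometry the lowest node dominating all of them is Aperture: every daughter of Aperture dominates only a proper subset, so no lower node suffices.
Spreading Aperture from /n/ overwrites each of those terminals with /n/'s values, yielding exactly [ŋ].
Features on which the two segments disagree outside Aperture, such as [coronal], [dorsal], are unchanged — nothing dominating them spread, and Aperture is the minimal sufficient constituent.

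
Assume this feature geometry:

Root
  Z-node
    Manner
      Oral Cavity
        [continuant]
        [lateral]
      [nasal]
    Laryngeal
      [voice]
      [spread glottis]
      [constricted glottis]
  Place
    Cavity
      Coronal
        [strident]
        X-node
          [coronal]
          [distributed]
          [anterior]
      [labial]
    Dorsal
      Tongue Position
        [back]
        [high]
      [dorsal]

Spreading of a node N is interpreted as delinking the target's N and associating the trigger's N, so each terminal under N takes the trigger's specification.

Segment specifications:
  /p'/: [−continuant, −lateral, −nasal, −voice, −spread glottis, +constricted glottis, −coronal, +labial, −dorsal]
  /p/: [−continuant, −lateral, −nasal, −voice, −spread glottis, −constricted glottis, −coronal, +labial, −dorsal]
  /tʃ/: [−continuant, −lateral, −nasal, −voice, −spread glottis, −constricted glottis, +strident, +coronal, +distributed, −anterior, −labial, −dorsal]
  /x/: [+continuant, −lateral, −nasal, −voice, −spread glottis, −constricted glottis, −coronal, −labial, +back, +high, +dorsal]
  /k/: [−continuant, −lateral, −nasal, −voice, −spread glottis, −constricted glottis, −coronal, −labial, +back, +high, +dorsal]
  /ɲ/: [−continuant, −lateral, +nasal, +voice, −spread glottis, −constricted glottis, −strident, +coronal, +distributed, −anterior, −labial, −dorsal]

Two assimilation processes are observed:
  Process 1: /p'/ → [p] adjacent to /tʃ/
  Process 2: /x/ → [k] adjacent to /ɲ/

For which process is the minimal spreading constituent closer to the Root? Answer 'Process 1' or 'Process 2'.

Process 1 alters [constricted glottis]; the lowest dominating node is [constricted glottis] (depth 3 from Root).
In Process 2, [continuant] changes, so the minimal spreading node is [continuant] at depth 4.
[constricted glottis] is closer to Root than [continuant], so Process 1 spreads the higher node.

Process 1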